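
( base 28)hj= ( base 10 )495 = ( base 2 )111101111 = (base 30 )GF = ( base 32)FF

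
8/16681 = 8/16681 = 0.00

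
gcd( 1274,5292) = 98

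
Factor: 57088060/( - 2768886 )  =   -28544030/1384443=- 2^1 *3^( - 2)*5^1*199^( - 1 )*773^(-1) * 2854403^1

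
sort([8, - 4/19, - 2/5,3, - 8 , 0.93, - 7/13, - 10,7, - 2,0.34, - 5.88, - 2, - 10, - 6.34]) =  [ - 10, - 10, - 8, - 6.34, - 5.88 , - 2, - 2, - 7/13, - 2/5 , - 4/19, 0.34, 0.93, 3, 7,  8]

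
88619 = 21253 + 67366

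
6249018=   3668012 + 2581006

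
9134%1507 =92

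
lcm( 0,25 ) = 0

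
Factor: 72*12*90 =2^6*  3^5*5^1 = 77760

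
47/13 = 3 + 8/13  =  3.62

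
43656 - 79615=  - 35959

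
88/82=44/41 = 1.07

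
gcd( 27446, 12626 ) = 2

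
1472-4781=- 3309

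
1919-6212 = - 4293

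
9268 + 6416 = 15684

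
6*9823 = 58938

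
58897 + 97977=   156874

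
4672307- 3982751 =689556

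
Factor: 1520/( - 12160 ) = -1/8=-2^( - 3 ) 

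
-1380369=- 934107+-446262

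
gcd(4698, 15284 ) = 2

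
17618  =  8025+9593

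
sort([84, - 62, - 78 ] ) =[-78, - 62, 84 ]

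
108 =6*18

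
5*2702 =13510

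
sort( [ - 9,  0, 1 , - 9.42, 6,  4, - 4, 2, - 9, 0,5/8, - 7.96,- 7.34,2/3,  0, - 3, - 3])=[-9.42, - 9, - 9, - 7.96, - 7.34, - 4, - 3, - 3,0,0,  0,5/8  ,  2/3,1,2, 4,6 ] 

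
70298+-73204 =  - 2906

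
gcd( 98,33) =1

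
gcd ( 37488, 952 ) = 8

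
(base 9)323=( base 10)264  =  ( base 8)410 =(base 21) CC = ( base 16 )108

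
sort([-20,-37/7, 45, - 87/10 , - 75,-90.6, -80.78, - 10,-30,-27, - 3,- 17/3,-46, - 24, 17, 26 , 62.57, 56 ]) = [ - 90.6,-80.78,-75, - 46, - 30, - 27,-24,-20, - 10,  -  87/10, - 17/3,- 37/7, - 3 , 17,  26,45,56,62.57 ]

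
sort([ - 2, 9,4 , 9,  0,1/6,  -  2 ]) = [-2, - 2, 0,1/6, 4, 9, 9] 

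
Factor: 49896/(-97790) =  - 2^2*3^4 *5^(  -  1) * 127^( - 1) = -324/635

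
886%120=46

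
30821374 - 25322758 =5498616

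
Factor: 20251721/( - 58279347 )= - 3^( - 2)*67^ ( - 1) * 13807^ ( - 1 )*2893103^1 = - 2893103/8325621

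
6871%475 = 221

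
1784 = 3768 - 1984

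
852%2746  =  852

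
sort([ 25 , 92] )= [25,  92 ] 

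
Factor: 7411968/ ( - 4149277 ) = - 2^8* 3^2*11^(-1 )*19^(-1 )*3217^1*19853^( - 1 )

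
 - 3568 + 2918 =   -  650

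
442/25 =17 + 17/25 =17.68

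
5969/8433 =5969/8433 = 0.71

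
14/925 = 14/925 = 0.02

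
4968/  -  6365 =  - 1 + 1397/6365=-  0.78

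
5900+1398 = 7298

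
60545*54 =3269430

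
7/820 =7/820 = 0.01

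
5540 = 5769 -229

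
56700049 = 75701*749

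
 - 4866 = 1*( - 4866) 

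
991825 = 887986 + 103839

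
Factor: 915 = 3^1*5^1*61^1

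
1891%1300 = 591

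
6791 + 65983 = 72774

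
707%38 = 23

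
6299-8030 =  - 1731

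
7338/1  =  7338 = 7338.00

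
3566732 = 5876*607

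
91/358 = 91/358=0.25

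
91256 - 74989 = 16267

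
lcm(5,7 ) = 35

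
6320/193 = 32 + 144/193 = 32.75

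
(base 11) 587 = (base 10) 700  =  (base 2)1010111100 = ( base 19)1hg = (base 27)pp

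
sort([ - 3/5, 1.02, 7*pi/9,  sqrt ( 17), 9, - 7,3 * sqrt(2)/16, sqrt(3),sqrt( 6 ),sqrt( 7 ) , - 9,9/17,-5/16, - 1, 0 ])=[ - 9 , - 7, - 1, - 3/5 ,- 5/16,0, 3*sqrt(  2)/16, 9/17,1.02, sqrt(3), 7*pi/9, sqrt(6 ),sqrt( 7 ),sqrt( 17 ),9]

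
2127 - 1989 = 138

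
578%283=12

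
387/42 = 129/14=9.21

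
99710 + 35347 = 135057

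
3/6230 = 3/6230= 0.00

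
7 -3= 4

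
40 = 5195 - 5155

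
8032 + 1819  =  9851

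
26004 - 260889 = - 234885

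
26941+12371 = 39312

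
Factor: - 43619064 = -2^3*3^1*167^1*10883^1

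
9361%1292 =317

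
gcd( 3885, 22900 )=5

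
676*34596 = 23386896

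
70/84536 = 35/42268 =0.00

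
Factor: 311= 311^1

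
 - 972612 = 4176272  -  5148884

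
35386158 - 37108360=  - 1722202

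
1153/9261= 1153/9261 = 0.12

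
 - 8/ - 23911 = 8/23911 = 0.00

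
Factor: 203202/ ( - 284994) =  - 3^1*53^1 * 223^( -1 ) = -  159/223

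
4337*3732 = 16185684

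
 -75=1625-1700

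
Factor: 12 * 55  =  660 = 2^2*3^1*5^1*11^1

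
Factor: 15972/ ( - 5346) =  - 242/81 = - 2^1 * 3^( - 4 ) * 11^2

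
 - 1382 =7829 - 9211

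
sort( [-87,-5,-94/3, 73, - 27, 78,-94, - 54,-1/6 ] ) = [-94,  -  87,-54,-94/3,-27, - 5 ,  -  1/6,73, 78 ]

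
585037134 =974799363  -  389762229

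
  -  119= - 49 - 70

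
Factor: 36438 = 2^1*3^1*6073^1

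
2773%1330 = 113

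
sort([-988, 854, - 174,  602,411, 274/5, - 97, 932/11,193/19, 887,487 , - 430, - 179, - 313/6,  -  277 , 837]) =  [ - 988, - 430, - 277 , - 179, - 174, - 97, - 313/6, 193/19, 274/5,932/11,411,487,602, 837, 854,887 ]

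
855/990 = 19/22 = 0.86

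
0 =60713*0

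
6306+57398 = 63704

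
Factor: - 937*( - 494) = 2^1*13^1*19^1*937^1 = 462878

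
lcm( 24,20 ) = 120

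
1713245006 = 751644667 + 961600339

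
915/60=15 + 1/4 = 15.25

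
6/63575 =6/63575= 0.00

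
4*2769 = 11076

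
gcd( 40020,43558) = 58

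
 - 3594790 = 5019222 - 8614012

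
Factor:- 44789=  -44789^1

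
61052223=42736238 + 18315985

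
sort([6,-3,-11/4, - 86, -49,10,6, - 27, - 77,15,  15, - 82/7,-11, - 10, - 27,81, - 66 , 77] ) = [ - 86  ,  -  77,-66, - 49,-27, - 27,-82/7,  -  11, - 10, - 3,-11/4, 6,  6,10,15,15,77,81] 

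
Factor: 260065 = 5^1* 13^1 * 4001^1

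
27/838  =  27/838 = 0.03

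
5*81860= 409300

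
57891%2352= 1443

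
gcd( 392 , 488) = 8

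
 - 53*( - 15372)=814716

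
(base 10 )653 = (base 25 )113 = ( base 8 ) 1215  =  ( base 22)17f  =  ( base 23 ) 159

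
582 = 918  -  336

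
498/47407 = 498/47407= 0.01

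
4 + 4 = 8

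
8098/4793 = 1 + 3305/4793 = 1.69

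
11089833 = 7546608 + 3543225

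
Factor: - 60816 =  -  2^4 * 3^1*7^1 * 181^1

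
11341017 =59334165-47993148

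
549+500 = 1049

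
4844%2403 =38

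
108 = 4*27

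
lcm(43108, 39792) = 517296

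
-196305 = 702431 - 898736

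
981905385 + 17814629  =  999720014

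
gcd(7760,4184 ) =8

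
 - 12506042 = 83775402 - 96281444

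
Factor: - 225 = -3^2*5^2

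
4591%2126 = 339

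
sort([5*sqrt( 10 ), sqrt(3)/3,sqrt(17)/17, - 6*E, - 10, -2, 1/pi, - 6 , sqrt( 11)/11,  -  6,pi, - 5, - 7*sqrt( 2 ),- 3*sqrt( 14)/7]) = [ - 6 * E, - 10, - 7 * sqrt(2), - 6, - 6, - 5, - 2, - 3*sqrt( 14 )/7,sqrt( 17) /17,sqrt ( 11) /11,1/pi,  sqrt( 3)/3, pi,5*sqrt( 10)]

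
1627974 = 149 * 10926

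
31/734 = 31/734 = 0.04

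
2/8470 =1/4235 = 0.00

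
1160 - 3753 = -2593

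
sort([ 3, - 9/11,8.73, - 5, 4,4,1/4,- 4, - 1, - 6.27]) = [  -  6.27,-5,-4, - 1,-9/11,1/4 , 3,4,4,8.73] 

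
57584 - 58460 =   -  876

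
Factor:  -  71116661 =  - 7^1*11^3*17^1*449^1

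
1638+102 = 1740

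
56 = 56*1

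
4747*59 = 280073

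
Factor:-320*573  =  -183360 = - 2^6*  3^1 * 5^1*191^1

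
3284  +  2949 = 6233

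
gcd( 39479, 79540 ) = 97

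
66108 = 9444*7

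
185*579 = 107115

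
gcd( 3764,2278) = 2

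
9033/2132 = 9033/2132 = 4.24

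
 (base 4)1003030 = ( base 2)1000011001100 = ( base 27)5o7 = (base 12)25a4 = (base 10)4300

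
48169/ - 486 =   -  48169/486  =  - 99.11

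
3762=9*418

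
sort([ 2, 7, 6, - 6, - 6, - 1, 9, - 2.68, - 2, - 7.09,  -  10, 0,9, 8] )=[ - 10,  -  7.09, - 6,-6, - 2.68, - 2, - 1, 0,2, 6,7 , 8 , 9, 9 ] 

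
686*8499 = 5830314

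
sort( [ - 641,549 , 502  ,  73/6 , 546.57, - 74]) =[ - 641, - 74,73/6 , 502, 546.57,549]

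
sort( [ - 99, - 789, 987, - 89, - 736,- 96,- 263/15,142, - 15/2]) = [ - 789, - 736,-99, - 96, - 89,- 263/15, - 15/2,142,  987 ] 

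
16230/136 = 119 + 23/68= 119.34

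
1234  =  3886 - 2652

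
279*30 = 8370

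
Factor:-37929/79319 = -3^1*47^1*269^1*79319^( -1)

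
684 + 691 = 1375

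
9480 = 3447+6033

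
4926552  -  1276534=3650018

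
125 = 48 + 77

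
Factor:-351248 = - 2^4*29^1 * 757^1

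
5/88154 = 5/88154 = 0.00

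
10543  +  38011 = 48554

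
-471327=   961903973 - 962375300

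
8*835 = 6680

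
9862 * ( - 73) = - 719926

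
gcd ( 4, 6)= 2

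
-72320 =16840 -89160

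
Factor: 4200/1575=8/3  =  2^3*3^ ( - 1 ) 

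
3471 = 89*39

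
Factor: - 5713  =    -  29^1*197^1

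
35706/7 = 5100 + 6/7 = 5100.86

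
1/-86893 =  - 1 + 86892/86893 = -0.00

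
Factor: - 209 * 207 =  - 3^2*11^1 * 19^1*23^1 = - 43263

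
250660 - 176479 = 74181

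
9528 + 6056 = 15584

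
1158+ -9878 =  - 8720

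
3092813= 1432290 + 1660523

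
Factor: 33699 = 3^1*47^1*  239^1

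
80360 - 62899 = 17461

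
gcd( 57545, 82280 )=85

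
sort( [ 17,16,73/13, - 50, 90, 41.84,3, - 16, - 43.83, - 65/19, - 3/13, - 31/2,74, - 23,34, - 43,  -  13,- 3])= [ - 50, - 43.83, - 43, - 23 , - 16,  -  31/2, - 13, - 65/19, - 3  ,  -  3/13,3, 73/13,16,17, 34,41.84, 74,90]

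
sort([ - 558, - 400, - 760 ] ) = [-760, - 558, - 400] 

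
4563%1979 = 605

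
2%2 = 0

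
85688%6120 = 8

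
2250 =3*750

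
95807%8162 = 6025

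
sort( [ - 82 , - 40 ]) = [ - 82, - 40 ] 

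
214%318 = 214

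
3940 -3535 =405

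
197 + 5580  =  5777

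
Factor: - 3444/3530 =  - 1722/1765=- 2^1*3^1*5^( - 1 )*7^1*41^1*353^( - 1 ) 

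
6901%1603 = 489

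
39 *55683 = 2171637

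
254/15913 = 254/15913=0.02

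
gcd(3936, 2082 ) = 6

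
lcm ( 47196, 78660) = 235980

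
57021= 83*687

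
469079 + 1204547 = 1673626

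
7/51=7/51=0.14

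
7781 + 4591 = 12372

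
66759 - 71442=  - 4683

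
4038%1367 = 1304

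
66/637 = 66/637  =  0.10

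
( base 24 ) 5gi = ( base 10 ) 3282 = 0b110011010010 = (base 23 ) 64g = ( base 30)3JC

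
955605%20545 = 10535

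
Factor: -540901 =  - 540901^1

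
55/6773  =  55/6773= 0.01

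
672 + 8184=8856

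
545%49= 6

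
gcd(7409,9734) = 31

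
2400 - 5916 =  - 3516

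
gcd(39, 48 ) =3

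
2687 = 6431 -3744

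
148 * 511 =75628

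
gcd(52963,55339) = 1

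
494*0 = 0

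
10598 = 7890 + 2708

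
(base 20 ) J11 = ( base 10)7621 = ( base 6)55141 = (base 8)16705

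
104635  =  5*20927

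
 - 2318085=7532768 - 9850853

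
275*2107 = 579425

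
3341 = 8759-5418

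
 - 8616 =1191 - 9807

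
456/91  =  5+1/91 = 5.01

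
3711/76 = 48+ 63/76 = 48.83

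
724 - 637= 87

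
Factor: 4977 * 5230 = 26029710=2^1 * 3^2*5^1*7^1*79^1*523^1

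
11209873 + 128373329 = 139583202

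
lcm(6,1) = 6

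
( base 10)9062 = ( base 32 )8R6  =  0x2366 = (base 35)7dw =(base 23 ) h30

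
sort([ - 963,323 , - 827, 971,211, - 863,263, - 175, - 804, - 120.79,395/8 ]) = [ - 963, - 863,-827, - 804, - 175, - 120.79,395/8,211,263, 323,971] 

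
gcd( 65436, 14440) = 76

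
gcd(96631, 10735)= 1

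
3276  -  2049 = 1227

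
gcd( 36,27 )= 9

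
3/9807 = 1/3269 = 0.00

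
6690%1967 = 789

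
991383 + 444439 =1435822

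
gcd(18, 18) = 18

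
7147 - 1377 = 5770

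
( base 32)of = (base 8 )1417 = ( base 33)NO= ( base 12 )553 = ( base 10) 783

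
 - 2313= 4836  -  7149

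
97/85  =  1 + 12/85 = 1.14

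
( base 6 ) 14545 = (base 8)4501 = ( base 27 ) 36K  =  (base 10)2369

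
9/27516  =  3/9172 = 0.00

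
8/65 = 8/65 = 0.12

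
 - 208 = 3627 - 3835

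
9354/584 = 16 + 5/292= 16.02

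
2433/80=2433/80 =30.41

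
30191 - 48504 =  - 18313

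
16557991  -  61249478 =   -  44691487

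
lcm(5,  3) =15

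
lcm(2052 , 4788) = 14364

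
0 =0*8797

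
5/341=5/341 = 0.01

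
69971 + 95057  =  165028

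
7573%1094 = 1009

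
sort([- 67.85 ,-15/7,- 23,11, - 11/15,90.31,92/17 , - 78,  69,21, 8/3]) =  [ - 78 , - 67.85, - 23 ,  -  15/7,- 11/15,8/3, 92/17, 11, 21,69,90.31]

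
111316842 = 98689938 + 12626904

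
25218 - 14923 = 10295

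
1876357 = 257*7301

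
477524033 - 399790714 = 77733319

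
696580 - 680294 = 16286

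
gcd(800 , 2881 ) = 1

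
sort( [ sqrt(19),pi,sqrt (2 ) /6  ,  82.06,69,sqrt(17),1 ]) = [sqrt( 2 )/6, 1,pi , sqrt(17),sqrt( 19), 69,82.06 ]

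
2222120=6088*365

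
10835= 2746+8089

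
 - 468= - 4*117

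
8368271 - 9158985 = - 790714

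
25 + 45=70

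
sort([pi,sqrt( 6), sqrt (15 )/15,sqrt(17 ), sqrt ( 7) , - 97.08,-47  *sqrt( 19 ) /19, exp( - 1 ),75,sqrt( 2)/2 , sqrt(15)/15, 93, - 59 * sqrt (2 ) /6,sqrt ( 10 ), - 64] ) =[ - 97.08, - 64, - 59 * sqrt(2 ) /6, - 47*sqrt(19) /19,sqrt( 15)/15,sqrt( 15 ) /15,  exp( - 1 ), sqrt(2 )/2, sqrt(6 ),  sqrt (7),pi,sqrt( 10),sqrt( 17 ), 75,93 ]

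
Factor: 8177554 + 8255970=16433524 = 2^2*211^1*19471^1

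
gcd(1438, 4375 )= 1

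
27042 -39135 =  - 12093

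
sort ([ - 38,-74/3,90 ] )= [ - 38, - 74/3,90] 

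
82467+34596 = 117063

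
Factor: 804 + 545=19^1*71^1= 1349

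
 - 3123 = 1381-4504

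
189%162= 27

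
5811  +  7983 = 13794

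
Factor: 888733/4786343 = 653^1*1361^1*4786343^(- 1)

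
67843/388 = 67843/388 = 174.85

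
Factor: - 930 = - 2^1*3^1*5^1*31^1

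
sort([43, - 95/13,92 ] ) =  [ - 95/13, 43, 92] 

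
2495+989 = 3484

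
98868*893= 88289124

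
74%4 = 2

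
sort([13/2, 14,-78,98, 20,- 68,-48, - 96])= [ - 96,-78, - 68, - 48, 13/2, 14, 20,98]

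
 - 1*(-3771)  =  3771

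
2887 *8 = 23096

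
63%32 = 31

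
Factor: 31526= 2^1*11^1 * 1433^1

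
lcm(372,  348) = 10788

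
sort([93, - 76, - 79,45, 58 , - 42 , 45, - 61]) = [ - 79, - 76,- 61, - 42, 45,  45, 58,93]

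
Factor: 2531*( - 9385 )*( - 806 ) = 19145268610 = 2^1 * 5^1 * 13^1*31^1*1877^1*2531^1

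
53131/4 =53131/4 = 13282.75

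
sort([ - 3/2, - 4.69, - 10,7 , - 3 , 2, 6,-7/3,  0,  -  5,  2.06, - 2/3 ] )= [ - 10, - 5,-4.69, - 3, - 7/3,-3/2,-2/3,0,2, 2.06,6, 7 ] 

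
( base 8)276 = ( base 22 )8E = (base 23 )86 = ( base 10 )190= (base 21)91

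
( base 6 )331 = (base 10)127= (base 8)177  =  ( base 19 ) 6d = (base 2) 1111111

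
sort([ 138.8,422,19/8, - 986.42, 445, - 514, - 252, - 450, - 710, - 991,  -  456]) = [ - 991, - 986.42, - 710, - 514, - 456,  -  450, - 252,19/8,  138.8 , 422,445 ] 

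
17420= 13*1340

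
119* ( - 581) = -69139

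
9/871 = 9/871  =  0.01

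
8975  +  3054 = 12029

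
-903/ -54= 301/18= 16.72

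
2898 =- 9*( -322)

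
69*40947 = 2825343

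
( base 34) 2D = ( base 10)81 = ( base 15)56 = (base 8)121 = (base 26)33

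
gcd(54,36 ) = 18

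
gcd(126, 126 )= 126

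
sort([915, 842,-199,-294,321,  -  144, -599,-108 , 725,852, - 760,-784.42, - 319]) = [ - 784.42, - 760, - 599, - 319, - 294,-199, - 144,  -  108, 321,725, 842, 852,915]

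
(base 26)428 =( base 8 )5314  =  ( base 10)2764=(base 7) 11026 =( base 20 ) 6i4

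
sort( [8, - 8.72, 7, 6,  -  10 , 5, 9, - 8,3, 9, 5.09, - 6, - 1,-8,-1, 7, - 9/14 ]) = [ - 10, - 8.72, - 8, - 8, - 6, - 1, - 1, - 9/14,3, 5, 5.09, 6,7, 7, 8, 9,9]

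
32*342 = 10944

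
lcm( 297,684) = 22572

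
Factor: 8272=2^4*11^1*47^1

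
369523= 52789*7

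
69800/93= 69800/93  =  750.54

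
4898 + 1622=6520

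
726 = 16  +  710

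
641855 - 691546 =-49691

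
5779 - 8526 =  - 2747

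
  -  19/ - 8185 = 19/8185=0.00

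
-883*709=-626047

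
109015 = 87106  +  21909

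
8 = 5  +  3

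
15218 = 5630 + 9588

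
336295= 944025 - 607730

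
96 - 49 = 47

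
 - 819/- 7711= 819/7711 = 0.11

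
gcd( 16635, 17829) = 3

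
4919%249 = 188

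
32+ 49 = 81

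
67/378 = 67/378 = 0.18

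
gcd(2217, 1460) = 1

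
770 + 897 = 1667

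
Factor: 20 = 2^2* 5^1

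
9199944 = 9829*936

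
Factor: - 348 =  - 2^2*3^1*29^1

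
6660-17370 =-10710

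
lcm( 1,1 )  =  1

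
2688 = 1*2688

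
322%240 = 82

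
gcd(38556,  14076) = 612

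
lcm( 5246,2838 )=173118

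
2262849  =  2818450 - 555601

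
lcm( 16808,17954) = 789976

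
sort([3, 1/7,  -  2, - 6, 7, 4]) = [ -6, - 2,1/7, 3, 4, 7 ]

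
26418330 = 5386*4905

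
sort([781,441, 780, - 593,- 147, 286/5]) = [ - 593, - 147, 286/5,441,780, 781] 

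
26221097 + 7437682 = 33658779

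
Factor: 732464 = 2^4 * 45779^1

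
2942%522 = 332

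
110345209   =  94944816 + 15400393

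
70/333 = 70/333 = 0.21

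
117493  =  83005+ 34488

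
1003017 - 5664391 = - 4661374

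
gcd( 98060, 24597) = 1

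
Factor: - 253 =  - 11^1*23^1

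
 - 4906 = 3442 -8348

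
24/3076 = 6/769=0.01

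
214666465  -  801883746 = - 587217281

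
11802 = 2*5901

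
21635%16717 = 4918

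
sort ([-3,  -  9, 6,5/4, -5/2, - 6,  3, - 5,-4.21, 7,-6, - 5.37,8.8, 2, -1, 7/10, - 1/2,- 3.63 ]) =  [ - 9, - 6, - 6 , - 5.37, - 5, - 4.21, - 3.63, - 3, - 5/2, - 1, - 1/2,7/10, 5/4,2,3,6,7, 8.8]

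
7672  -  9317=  - 1645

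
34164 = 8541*4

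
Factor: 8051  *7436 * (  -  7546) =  - 2^3 * 7^3*11^2*13^2 * 83^1 *97^1 = - 451758162856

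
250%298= 250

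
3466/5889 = 3466/5889 = 0.59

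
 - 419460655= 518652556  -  938113211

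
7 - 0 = 7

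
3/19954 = 3/19954 = 0.00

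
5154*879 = 4530366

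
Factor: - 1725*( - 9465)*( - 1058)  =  - 2^1 * 3^2*5^3*23^3*631^1=- 17274098250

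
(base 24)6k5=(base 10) 3941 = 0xF65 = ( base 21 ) 8je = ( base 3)12101222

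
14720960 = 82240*179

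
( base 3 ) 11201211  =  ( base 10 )3451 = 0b110101111011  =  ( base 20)8CB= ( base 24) 5NJ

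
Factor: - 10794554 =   -  2^1*29^1 * 186113^1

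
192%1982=192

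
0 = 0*47250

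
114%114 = 0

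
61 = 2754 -2693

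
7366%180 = 166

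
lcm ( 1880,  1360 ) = 63920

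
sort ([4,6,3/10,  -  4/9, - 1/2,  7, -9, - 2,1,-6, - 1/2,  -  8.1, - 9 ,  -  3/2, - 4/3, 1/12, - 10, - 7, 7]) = [  -  10,-9, - 9 ,  -  8.1, - 7, - 6, - 2, - 3/2, - 4/3, - 1/2,  -  1/2, - 4/9, 1/12,3/10, 1, 4,6, 7,7] 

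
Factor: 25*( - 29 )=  - 5^2*29^1 =-725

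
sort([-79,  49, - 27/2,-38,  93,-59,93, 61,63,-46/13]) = [ - 79, - 59, - 38, - 27/2,-46/13,49, 61, 63, 93, 93]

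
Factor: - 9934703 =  - 9934703^1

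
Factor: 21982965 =3^1*5^1*83^1*17657^1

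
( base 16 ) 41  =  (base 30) 25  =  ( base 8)101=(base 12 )55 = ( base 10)65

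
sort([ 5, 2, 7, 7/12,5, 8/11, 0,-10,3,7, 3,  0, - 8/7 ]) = [- 10, - 8/7, 0,0,7/12, 8/11, 2, 3, 3, 5,5,7,7 ]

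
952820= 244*3905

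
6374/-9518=-3187/4759 = -0.67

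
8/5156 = 2/1289 = 0.00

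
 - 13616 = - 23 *592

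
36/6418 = 18/3209 = 0.01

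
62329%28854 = 4621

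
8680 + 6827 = 15507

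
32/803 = 32/803= 0.04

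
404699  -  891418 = -486719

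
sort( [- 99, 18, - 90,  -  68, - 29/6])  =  [ -99 , - 90, - 68, - 29/6, 18 ]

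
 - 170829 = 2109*( - 81)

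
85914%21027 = 1806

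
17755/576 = 30 + 475/576 = 30.82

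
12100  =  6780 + 5320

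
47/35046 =47/35046 = 0.00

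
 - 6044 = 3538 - 9582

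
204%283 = 204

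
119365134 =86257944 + 33107190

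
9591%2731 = 1398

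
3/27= 1/9 =0.11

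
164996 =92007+72989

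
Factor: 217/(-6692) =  - 2^(-2 )*31^1*239^(-1 ) = - 31/956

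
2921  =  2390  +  531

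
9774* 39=381186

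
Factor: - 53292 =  - 2^2*3^1*4441^1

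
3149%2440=709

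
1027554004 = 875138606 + 152415398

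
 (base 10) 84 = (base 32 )2k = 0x54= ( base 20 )44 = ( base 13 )66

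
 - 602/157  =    -  602/157 = -3.83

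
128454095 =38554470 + 89899625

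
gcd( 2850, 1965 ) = 15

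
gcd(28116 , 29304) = 396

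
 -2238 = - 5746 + 3508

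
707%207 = 86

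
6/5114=3/2557 = 0.00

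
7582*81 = 614142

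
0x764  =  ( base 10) 1892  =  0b11101100100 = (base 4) 131210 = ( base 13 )B27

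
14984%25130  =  14984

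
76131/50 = 1522 + 31/50  =  1522.62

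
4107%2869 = 1238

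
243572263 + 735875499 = 979447762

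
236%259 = 236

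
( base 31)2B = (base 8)111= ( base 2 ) 1001001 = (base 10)73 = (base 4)1021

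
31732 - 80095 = - 48363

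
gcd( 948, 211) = 1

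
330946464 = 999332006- 668385542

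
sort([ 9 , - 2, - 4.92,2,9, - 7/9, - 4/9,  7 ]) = [  -  4.92, - 2, - 7/9, - 4/9,  2,7, 9,9 ]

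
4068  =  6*678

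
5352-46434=-41082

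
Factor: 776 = 2^3*97^1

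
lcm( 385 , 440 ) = 3080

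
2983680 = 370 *8064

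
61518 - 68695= - 7177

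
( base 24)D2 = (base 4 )10322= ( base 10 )314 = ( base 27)bh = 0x13A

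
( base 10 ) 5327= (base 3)21022022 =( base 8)12317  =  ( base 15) 18A2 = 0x14cf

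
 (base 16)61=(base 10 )97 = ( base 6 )241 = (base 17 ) 5c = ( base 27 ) 3g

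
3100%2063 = 1037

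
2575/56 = 2575/56 = 45.98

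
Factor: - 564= -2^2*3^1 * 47^1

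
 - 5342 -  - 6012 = 670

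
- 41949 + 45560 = 3611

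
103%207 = 103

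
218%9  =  2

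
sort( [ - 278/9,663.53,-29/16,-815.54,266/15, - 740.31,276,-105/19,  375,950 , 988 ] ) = [ -815.54,- 740.31,-278/9,  -  105/19, -29/16,266/15,276, 375, 663.53,  950,  988] 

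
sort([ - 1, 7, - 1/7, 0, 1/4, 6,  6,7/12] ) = [ - 1,-1/7,0 , 1/4, 7/12, 6, 6, 7]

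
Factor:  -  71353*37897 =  - 2704064641 = -  37897^1*71353^1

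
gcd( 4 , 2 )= 2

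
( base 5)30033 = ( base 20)4ED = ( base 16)765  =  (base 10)1893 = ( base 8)3545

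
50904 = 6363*8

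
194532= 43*4524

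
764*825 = 630300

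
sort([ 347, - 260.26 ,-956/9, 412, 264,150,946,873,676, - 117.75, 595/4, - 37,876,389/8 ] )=[ - 260.26,-117.75,-956/9, - 37,389/8,595/4,150,  264,347, 412, 676,873,876,946 ]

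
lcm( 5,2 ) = 10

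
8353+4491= 12844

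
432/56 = 54/7 = 7.71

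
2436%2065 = 371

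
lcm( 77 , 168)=1848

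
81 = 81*1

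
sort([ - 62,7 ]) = [ - 62, 7]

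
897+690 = 1587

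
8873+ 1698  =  10571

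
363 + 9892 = 10255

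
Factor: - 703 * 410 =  - 288230 = - 2^1*5^1*19^1*37^1 * 41^1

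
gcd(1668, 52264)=556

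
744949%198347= 149908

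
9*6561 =59049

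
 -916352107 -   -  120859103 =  - 795493004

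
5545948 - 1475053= 4070895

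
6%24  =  6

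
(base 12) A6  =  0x7E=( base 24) 56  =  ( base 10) 126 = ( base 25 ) 51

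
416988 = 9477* 44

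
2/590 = 1/295 = 0.00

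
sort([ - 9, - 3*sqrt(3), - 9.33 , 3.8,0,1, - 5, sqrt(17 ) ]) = [ - 9.33, - 9, - 3*sqrt(3 ), - 5,0,1,3.8, sqrt(17 ) ] 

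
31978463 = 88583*361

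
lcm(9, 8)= 72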